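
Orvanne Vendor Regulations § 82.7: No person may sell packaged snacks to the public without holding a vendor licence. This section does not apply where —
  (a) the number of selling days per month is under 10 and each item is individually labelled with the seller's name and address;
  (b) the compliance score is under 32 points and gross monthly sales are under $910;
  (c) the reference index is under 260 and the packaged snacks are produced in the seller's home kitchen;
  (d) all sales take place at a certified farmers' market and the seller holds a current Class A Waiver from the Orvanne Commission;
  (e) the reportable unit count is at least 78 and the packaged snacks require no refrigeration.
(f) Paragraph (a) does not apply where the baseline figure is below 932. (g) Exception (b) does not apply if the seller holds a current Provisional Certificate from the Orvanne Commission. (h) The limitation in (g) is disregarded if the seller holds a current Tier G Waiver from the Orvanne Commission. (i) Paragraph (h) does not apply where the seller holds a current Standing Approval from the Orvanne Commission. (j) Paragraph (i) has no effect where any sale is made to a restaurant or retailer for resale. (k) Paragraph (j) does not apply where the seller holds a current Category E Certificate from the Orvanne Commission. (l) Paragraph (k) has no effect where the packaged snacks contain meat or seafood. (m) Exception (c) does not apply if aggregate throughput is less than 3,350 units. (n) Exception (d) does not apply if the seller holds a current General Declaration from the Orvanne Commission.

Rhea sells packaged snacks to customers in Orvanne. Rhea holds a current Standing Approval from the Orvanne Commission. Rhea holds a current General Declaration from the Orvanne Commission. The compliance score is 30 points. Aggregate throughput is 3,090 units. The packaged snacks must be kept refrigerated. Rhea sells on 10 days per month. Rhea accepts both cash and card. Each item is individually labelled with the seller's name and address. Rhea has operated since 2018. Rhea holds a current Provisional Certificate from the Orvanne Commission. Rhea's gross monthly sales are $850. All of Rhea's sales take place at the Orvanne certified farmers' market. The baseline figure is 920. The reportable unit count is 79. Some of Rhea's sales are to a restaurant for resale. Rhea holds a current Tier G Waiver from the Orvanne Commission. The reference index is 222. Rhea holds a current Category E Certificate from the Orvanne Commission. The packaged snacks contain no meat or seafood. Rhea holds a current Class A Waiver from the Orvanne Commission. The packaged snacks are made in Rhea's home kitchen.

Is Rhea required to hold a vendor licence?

Exception (a) requires that the number of selling days per month is under 10; but the number of selling days per month is 10, not under 10, so (a) is unavailable.
Exception (b) is satisfied on its face — the compliance score is 30 points, under the 32 points limit; gross monthly sales are $850, under the $910 limit. Turning to paragraphs (g)–(l): (g) applies — a current Provisional Certificate is held. (h) operates (a current Tier G Waiver is held), but yields to (i): (i) operates against (h): a current Standing Approval is held. (j) would limit (i) — some sales are to a restaurant for resale — but (k) sets (j) aside: (k) operates against (j): a current Category E Certificate is held. (l) does not operate here (the packaged snacks contain no meat or seafood), so (k) stands. So (b) is unavailable.
Exception (c) is satisfied on its face — the reference index is 222, under the 260 limit; the packaged snacks are home-kitchen produced. But: (m) is triggered — aggregate throughput is 3,090 units, less than the 3,350 units limit. (c) is therefore removed.
Exception (d): all sales are at a certified farmers' market; a current Class A Waiver is held — every condition holds. But: (n) operates against (d): a current General Declaration is held. (d) is therefore removed.
Exception (e) does not apply: the packaged snacks require refrigeration.
No exception applies. The general rule governs.

Yes — Rhea must hold a vendor licence.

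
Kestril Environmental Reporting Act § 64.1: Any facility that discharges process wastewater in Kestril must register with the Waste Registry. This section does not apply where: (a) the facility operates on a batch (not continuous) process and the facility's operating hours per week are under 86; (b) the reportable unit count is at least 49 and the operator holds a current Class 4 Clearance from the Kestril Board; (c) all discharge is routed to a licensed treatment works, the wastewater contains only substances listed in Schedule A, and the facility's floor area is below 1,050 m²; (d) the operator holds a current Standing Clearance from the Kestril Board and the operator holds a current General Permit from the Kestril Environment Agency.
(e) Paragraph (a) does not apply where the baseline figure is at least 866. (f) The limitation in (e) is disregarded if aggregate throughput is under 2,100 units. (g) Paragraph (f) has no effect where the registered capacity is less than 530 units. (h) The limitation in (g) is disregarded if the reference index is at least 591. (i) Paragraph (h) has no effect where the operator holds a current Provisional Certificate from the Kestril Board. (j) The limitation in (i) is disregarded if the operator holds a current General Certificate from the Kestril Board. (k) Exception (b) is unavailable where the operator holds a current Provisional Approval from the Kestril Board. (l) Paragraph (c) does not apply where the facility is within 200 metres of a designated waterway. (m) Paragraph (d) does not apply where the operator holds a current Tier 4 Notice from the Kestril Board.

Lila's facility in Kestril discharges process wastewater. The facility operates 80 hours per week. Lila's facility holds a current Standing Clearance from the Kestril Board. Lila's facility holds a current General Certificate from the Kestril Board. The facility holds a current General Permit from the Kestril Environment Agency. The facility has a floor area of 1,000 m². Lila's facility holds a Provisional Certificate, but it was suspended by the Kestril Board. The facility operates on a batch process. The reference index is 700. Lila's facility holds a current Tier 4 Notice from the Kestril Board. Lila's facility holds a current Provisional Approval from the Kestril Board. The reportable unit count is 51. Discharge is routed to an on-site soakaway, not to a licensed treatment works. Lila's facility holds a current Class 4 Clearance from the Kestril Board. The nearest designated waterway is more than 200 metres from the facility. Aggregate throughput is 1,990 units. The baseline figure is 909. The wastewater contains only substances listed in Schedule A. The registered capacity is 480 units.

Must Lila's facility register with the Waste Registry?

No — exception (a) applies; Lila's facility is not required to register with the Waste Registry.

Exception (a): the facility operates on a batch process; the facility's operating hours per week are 80, under the 86 limit — every condition holds. Applying paragraphs (e)–(j): (e) applies (the baseline figure is 909, meeting the 866 threshold), but is set aside by (f): (f) is engaged — aggregate throughput is 1,990 units, under the 2,100 units limit. (g) would limit (f) — the registered capacity is 480 units, less than the 530 units limit — but (h) sets (g) aside: (h) operates against (g): the reference index is 700, meeting the 591 threshold. (i), which would lift (h), is not engaged — there is no Provisional Certificate in force. So (a) applies.
Exception (b): the reportable unit count is 51, meeting the 49 threshold; a current Class 4 Clearance is held — every condition holds. Turning to paragraph (k): (k) operates against (b): a current Provisional Approval is held. (b) is therefore removed.
Exception (c) does not apply: discharge is not routed to a licensed treatment works.
Exception (d) is satisfied on its face — a current Standing Clearance is held; a current General Permit is held. Turning to paragraph (m): (m) operates against (d): a current Tier 4 Notice is held. So (d) is unavailable.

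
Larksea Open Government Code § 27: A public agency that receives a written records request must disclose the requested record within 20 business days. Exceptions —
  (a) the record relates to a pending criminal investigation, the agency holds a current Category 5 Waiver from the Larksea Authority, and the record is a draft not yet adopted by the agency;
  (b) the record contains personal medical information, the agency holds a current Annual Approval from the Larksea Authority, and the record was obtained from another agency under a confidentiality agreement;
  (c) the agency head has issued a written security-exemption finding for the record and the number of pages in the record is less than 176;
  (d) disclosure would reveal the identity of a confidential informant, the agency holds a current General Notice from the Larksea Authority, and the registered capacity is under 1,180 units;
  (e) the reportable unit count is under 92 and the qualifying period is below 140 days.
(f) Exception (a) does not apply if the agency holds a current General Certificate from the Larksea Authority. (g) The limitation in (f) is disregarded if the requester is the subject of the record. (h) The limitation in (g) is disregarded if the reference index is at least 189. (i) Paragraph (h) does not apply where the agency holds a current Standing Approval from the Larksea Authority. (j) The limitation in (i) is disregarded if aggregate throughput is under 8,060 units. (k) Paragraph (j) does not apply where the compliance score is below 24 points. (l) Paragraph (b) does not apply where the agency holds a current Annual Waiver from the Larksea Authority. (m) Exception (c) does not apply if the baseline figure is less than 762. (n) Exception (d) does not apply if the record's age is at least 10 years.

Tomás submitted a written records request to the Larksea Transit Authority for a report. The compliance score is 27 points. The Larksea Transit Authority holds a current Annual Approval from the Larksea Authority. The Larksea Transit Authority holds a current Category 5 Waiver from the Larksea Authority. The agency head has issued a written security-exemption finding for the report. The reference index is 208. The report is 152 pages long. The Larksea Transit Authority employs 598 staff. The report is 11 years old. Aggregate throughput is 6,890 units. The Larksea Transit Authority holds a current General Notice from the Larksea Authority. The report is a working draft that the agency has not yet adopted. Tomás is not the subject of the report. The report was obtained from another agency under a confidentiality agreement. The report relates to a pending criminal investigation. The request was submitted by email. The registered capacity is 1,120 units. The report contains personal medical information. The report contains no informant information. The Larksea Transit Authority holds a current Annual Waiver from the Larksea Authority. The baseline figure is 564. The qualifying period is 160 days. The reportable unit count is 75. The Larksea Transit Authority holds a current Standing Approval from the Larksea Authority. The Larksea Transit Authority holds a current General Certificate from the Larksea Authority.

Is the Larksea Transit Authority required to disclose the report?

Exception (a) is satisfied on its face — the report relates to a pending investigation; a current Category 5 Waiver is held; the report is an unadopted draft. But applying paragraphs (f)–(k): (f) is engaged — a current General Certificate is held. (g), which would lift (f), is inapplicable — Tomás is not the subject of the report. Exception (a) does not apply.
Exception (b) is satisfied on its face — the report contains personal medical information; a current Annual Approval is held; the report was obtained under a confidentiality agreement. But: (l) applies — a current Annual Waiver is held. Exception (b) does not apply.
Exception (c) is satisfied on its face — a written security-exemption finding has been issued; the number of pages in the record is 152, less than the 176 limit. But applying paragraph (m): (m) applies — the baseline figure is 564, less than the 762 limit. So (c) is unavailable.
Exception (d) requires that disclosure would reveal the identity of a confidential informant; but the report contains no informant information, so (d) is unavailable.
Exception (e) does not apply: the qualifying period is 160 days, not below 140 days.
None of the exceptions is available; § 27 applies in full.

Yes — the Larksea Transit Authority must disclose the report.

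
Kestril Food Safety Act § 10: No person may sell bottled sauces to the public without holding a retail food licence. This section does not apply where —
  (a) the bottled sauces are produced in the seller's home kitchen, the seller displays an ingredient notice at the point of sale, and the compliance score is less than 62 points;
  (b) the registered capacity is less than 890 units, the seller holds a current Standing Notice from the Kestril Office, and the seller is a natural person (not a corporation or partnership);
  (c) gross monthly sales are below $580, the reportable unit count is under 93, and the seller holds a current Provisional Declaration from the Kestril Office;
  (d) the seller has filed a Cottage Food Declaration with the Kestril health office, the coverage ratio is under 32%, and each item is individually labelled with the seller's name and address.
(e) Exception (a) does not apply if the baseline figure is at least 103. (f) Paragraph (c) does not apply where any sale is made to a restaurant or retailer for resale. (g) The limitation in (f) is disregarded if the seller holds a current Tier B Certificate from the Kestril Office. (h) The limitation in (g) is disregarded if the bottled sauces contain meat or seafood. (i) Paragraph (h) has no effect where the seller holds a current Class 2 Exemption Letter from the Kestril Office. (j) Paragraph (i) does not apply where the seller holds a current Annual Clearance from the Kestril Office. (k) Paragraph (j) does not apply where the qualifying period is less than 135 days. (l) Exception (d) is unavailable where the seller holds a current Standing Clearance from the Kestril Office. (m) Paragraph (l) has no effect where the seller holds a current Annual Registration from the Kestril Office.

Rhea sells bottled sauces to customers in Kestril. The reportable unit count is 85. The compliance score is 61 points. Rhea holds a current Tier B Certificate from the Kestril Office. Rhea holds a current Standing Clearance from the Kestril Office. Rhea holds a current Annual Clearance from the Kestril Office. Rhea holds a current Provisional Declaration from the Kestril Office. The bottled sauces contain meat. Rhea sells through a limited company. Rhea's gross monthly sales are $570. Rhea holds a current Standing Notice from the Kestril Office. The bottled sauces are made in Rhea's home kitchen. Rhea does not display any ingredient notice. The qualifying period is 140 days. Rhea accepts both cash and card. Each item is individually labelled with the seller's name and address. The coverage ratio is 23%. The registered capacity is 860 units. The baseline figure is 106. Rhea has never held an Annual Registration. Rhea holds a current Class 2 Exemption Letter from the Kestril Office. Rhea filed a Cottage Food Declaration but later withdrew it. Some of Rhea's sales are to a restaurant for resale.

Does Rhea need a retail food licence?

Yes — Rhea must hold a retail food licence.

Exception (a) does not apply: no ingredient notice is displayed.
Exception (b) fails — the seller operates through a limited company.
Exception (c)'s conditions are all satisfied: gross monthly sales are $570, below the $580 limit; the reportable unit count is 85, under the 93 limit; a current Provisional Declaration is held. However, paragraphs (f)–(k) must be considered: (f) operates against (c): some sales are to a restaurant for resale. (g) would limit (f) — a current Tier B Certificate is held — but (h) sets (g) aside: (h) operates against (g): the bottled sauces contain meat. (i) is triggered (a current Class 2 Exemption Letter is held), but is itself disapplied by (j): (j) is engaged — a current Annual Clearance is held. (k), which would lift (j), is not triggered — the qualifying period is 140 days, not less than 135 days. Exception (c) does not apply.
Exception (d) requires that the seller has filed a Cottage Food Declaration with the Kestril health office; but the Cottage Food Declaration was withdrawn, so (d) is unavailable.
No exception is made out. Rhea falls within the general rule.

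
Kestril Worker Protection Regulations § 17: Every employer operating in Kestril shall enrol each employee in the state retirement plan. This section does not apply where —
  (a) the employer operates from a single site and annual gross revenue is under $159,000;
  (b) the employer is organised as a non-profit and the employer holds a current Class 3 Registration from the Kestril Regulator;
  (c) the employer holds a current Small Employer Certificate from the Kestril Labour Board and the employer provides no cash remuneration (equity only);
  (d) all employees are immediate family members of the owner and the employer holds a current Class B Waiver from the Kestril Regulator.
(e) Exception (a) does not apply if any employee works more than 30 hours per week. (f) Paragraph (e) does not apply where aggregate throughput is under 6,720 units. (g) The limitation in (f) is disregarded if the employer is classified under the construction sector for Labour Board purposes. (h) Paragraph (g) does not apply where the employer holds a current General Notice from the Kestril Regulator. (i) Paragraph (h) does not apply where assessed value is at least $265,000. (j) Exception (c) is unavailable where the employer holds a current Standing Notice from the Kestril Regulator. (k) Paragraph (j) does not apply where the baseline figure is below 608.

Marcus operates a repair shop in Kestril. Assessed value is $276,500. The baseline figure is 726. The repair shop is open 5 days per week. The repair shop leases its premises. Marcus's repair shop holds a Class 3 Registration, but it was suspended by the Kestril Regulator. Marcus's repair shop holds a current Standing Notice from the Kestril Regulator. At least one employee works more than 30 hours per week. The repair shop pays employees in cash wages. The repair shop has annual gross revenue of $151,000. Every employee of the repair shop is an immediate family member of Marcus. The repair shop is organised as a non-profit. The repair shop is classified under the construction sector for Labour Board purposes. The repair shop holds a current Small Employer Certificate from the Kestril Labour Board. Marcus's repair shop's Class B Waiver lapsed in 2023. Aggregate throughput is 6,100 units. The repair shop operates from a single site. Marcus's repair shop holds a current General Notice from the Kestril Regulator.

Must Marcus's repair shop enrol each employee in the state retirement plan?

Yes — Marcus's repair shop must enrol each employee in the state retirement plan.

Exception (a): the employer operates from a single site; annual gross revenue is $151,000, under the $159,000 limit — every condition holds. But: (e) is triggered — at least one employee exceeds 30 hours/week. (f) is triggered (aggregate throughput is 6,100 units, under the 6,720 units limit), but is overridden by (g): (g) operates against (f): the repair shop is classified under the construction sector. (h) would limit (g) — a current General Notice is held — but (i) sets (h) aside: (i) operates against (h): assessed value is $276,500, meeting the $265,000 threshold. Exception (a) does not apply.
Exception (b) does not apply: the Class 3 Registration is not current.
Exception (c) requires that the employer provides no cash remuneration (equity only); but employees are paid cash wages, so (c) is unavailable.
Exception (d) requires that the employer holds a current Class B Waiver from the Kestril Regulator; but there is no Class B Waiver in force, so (d) is unavailable.
No exception applies. The general rule governs.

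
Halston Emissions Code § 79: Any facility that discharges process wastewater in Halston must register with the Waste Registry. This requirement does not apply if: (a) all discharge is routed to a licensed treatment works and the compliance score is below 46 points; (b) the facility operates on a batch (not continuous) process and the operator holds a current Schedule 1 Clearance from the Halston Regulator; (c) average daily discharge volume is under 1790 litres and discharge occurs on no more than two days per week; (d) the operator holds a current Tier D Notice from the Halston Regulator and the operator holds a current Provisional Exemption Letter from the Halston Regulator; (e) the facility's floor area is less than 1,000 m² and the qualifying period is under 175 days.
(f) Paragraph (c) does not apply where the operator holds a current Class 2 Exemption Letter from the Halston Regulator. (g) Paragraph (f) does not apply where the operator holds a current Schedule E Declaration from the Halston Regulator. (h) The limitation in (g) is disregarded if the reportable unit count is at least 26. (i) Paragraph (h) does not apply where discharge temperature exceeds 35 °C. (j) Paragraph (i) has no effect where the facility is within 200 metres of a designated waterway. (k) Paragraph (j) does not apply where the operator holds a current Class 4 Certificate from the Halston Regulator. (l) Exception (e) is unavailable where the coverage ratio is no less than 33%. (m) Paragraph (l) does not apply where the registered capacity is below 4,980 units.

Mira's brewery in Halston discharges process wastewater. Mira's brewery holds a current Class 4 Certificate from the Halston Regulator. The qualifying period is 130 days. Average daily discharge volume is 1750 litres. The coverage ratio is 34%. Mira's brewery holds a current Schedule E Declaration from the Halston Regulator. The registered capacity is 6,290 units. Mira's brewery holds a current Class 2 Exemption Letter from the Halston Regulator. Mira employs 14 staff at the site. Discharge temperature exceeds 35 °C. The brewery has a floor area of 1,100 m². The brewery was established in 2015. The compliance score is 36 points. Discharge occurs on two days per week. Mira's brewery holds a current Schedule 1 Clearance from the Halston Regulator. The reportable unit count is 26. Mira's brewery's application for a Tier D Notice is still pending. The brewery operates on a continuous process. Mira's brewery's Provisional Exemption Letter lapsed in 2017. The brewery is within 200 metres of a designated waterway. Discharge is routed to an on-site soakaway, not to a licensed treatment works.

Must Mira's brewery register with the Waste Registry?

No — exception (c) applies; Mira's brewery is not required to register with the Waste Registry.

Exception (a) does not apply: discharge is not routed to a licensed treatment works.
Exception (b) does not apply: the facility operates on a continuous process.
Exception (c)'s conditions are all satisfied: average daily discharge volume is 1750 litres, under the 1790 litres limit; discharge occurs on no more than two days per week. Under paragraphs (f)–(k): (f) is triggered (a current Class 2 Exemption Letter is held), but yields to (g): (g) operates against (f): a current Schedule E Declaration is held. (h) applies (the reportable unit count is 26, meeting the 26 threshold), but is overridden by (i): (i) is triggered — discharge temperature exceeds 35 °C. (j) is engaged (the brewery is within 200 m of a designated waterway), but is overridden by (k): (k) applies — a current Class 4 Certificate is held. (c) remains available.
Exception (d) does not apply: the Tier D Notice is not current.
Exception (e) does not apply: the facility's floor area is 1,100 m², not less than 1,000 m².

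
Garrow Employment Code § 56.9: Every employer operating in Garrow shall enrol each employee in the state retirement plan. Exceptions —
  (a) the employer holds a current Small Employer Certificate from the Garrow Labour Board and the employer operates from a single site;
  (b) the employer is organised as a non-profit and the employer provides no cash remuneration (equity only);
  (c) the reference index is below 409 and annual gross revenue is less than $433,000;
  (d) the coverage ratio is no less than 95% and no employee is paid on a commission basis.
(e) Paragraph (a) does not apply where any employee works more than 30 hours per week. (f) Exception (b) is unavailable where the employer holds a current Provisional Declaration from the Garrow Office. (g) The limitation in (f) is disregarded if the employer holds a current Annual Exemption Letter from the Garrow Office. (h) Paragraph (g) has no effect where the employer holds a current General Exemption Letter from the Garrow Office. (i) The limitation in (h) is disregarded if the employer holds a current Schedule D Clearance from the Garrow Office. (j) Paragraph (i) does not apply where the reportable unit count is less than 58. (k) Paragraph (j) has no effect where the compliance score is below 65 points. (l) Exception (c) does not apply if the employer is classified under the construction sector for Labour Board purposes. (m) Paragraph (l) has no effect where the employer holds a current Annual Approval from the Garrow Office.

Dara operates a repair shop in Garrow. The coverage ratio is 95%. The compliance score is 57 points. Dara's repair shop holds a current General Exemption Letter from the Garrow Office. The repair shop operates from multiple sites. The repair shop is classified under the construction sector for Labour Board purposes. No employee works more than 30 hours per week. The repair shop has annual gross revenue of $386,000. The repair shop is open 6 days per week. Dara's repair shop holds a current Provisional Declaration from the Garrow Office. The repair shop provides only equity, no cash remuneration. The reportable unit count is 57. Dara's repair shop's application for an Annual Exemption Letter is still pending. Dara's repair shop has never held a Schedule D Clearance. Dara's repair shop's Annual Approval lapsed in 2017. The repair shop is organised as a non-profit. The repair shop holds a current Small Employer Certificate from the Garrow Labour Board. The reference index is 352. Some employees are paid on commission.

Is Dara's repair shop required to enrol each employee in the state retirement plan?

Yes — Dara's repair shop must enrol each employee in the state retirement plan.

Exception (a) does not apply: the employer operates from multiple sites.
All of (b)'s requirements are met (the employer is a non-profit; remuneration is equity-only). Turning to paragraphs (f)–(k): (f) operates against (b): a current Provisional Declaration is held. (g), which would lift (f), is inapplicable — no current Annual Exemption Letter is held. So (b) is unavailable.
Exception (c): the reference index is 352, below the 409 limit; annual gross revenue is $386,000, less than the $433,000 limit — every condition holds. However, paragraphs (l)–(m) must be considered: (l) operates against (c): the repair shop is classified under the construction sector. (m), which would lift (l), is not engaged — the Annual Approval is not current. So (c) is unavailable.
Exception (d) requires that no employee is paid on a commission basis; but some employees are paid on commission, so (d) is unavailable.
Every exception is unavailable, so the rule governs.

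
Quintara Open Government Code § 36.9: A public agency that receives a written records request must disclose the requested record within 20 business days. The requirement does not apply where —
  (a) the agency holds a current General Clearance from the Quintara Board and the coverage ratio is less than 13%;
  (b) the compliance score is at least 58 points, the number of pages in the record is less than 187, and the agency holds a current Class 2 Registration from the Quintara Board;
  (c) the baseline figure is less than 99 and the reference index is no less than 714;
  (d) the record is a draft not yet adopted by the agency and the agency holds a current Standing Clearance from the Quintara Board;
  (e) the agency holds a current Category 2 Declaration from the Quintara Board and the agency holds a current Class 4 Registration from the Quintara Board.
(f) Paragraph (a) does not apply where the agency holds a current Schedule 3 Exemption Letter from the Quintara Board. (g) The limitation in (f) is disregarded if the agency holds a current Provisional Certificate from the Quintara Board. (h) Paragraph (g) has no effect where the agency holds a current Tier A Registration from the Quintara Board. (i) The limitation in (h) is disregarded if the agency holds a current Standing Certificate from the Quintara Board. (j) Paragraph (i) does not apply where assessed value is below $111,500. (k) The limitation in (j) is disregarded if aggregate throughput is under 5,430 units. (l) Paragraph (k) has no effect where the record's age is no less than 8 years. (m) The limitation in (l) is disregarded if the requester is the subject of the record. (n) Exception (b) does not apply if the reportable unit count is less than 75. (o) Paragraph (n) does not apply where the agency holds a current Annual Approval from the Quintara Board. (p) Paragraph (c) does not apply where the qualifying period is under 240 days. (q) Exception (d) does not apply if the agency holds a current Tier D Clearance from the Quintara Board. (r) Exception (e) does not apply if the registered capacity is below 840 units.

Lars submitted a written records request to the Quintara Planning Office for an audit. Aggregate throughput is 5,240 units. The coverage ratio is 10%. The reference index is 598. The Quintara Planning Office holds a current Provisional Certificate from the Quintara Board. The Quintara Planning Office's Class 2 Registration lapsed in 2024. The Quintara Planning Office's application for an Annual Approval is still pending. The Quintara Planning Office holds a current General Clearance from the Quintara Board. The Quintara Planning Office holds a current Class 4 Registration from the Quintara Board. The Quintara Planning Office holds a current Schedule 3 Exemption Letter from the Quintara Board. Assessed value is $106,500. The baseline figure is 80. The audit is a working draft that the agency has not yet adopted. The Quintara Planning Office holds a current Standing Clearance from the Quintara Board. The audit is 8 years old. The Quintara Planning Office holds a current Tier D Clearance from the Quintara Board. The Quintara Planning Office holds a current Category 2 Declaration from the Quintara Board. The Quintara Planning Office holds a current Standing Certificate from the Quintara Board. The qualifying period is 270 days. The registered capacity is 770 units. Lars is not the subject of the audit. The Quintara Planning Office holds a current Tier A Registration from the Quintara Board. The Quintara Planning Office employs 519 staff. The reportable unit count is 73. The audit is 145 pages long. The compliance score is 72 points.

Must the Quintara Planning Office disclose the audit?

Exception (a)'s conditions are all satisfied: a current General Clearance is held; the coverage ratio is 10%, less than the 13% limit. But: (f) operates against (a): a current Schedule 3 Exemption Letter is held. (g) would limit (f) — a current Provisional Certificate is held — but (h) sets (g) aside: (h) operates against (g): a current Tier A Registration is held. (i) operates (a current Standing Certificate is held), but is displaced by (j): (j) is engaged — assessed value is $106,500, below the $111,500 limit. (k) applies (aggregate throughput is 5,240 units, under the 5,430 units limit), but is overridden by (l): (l) applies — the record's age is 8 years, meeting the 8 years threshold. (m) is not engaged (Lars is not the subject of the audit), so (l) stands. (a) is therefore removed.
Exception (b) does not apply: the Class 2 Registration is not current.
Exception (c) fails — the reference index is 598, short of 714.
Exception (d) is satisfied on its face — the audit is an unadopted draft; a current Standing Clearance is held. Turning to paragraph (q): (q) operates against (d): a current Tier D Clearance is held. (d) is therefore removed.
Exception (e) is satisfied on its face — a current Category 2 Declaration is held; a current Class 4 Registration is held. But applying paragraph (r): (r) operates against (e): the registered capacity is 770 units, below the 840 units limit. (e) is therefore removed.
No exception applies. The general rule governs.

Yes — the Quintara Planning Office must disclose the audit.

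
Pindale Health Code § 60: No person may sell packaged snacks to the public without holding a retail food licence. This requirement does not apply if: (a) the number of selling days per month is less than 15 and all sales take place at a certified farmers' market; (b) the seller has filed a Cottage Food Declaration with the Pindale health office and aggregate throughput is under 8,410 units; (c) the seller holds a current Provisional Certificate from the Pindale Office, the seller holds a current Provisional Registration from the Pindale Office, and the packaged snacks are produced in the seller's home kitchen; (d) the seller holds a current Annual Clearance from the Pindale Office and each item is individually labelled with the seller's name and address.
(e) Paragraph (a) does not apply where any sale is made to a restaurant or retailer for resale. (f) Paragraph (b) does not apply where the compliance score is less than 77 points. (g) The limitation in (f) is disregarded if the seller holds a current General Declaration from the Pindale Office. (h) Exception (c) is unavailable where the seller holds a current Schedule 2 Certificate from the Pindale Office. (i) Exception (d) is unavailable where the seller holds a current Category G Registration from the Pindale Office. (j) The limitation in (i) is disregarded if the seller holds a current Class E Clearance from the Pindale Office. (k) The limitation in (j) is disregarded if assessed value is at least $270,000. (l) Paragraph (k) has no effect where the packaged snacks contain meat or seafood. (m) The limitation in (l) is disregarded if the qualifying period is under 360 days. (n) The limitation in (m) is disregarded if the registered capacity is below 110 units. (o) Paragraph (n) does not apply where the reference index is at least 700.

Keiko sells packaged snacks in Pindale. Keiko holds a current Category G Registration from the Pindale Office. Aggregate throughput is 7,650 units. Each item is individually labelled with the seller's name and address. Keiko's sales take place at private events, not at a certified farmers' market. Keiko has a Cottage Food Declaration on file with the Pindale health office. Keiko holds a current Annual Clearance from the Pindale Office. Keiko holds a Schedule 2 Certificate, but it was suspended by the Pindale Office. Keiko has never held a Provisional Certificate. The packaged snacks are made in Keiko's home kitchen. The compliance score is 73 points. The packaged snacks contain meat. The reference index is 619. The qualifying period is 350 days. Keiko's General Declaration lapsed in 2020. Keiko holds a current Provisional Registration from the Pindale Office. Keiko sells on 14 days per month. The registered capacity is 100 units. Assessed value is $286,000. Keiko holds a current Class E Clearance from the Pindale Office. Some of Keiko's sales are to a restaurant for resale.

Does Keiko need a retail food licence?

No — exception (d) applies; Keiko is not required to hold a retail food licence.

Exception (a) does not apply: sales are at private events, not a certified farmers' market.
Exception (b)'s conditions are all satisfied: a Cottage Food Declaration is on file; aggregate throughput is 7,650 units, under the 8,410 units limit. However, paragraphs (f)–(g) must be considered: (f) is triggered — the compliance score is 73 points, less than the 77 points limit. (g) is not triggered (there is no General Declaration in force), so (f) stands. So (b) is unavailable.
Exception (c) does not apply: no current Provisional Certificate is held.
Exception (d): a current Annual Clearance is held; items are individually labelled — every condition holds. Under paragraphs (i)–(o): (i) would limit (d) — a current Category G Registration is held — but (j) sets (i) aside: (j) operates — a current Class E Clearance is held. (k) is triggered (assessed value is $286,000, meeting the $270,000 threshold), but is overridden by (l): (l) operates — the packaged snacks contain meat. (m) would limit (l) — the qualifying period is 350 days, under the 360 days limit — but (n) sets (m) aside: (n) operates against (m): the registered capacity is 100 units, below the 110 units limit. (o), which would lift (n), does not operate here — the reference index is 619, short of 700. Exception (d) stands.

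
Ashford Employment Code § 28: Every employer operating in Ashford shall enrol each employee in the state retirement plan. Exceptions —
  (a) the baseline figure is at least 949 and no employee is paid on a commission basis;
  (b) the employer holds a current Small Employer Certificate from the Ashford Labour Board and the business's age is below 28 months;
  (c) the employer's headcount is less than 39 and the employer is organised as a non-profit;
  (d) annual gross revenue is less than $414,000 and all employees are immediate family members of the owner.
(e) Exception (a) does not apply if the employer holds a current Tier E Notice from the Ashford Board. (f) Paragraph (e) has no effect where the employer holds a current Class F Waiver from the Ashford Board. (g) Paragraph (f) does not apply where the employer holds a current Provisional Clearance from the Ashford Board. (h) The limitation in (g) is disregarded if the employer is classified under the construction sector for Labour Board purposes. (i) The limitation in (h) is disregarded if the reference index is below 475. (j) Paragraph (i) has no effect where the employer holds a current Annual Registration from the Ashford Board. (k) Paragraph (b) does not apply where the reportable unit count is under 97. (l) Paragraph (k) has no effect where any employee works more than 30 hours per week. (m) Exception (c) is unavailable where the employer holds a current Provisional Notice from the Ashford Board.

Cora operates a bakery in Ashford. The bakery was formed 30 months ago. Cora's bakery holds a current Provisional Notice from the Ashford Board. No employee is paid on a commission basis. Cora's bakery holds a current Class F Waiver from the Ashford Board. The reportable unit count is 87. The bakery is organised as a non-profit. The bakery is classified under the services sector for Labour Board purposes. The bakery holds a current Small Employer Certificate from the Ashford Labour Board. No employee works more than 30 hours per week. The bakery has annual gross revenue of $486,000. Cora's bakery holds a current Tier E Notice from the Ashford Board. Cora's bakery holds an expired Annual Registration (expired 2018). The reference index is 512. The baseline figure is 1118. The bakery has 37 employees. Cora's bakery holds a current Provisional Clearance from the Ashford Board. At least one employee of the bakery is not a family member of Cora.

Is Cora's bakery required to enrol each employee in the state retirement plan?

Yes — Cora's bakery must enrol each employee in the state retirement plan.

Exception (a)'s conditions are all satisfied: the baseline figure is 1,118, meeting the 949 threshold; no employee is paid on commission. Turning to paragraphs (e)–(j): (e) operates against (a): a current Tier E Notice is held. (f) would limit (e) — a current Class F Waiver is held — but (g) sets (f) aside: (g) operates against (f): a current Provisional Clearance is held. (h) does not operate here (the bakery is classified under the services sector), so (g) stands. Exception (a) does not apply.
Exception (b) fails — the business's age is 30 months, not below 28 months.
Exception (c) is satisfied on its face — the employer's headcount is 37, less than the 39 limit; the employer is a non-profit. But: (m) operates against (c): a current Provisional Notice is held. Exception (c) does not apply.
Exception (d) requires that annual gross revenue is less than $414,000; but annual gross revenue is $486,000, not less than $414,000, so (d) is unavailable.
None of the exceptions is available; § 28 applies in full.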